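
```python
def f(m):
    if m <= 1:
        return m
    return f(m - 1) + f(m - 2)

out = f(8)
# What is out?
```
Call trace (a repeated sub-call is expanded the first time; later identical calls just restate its return value):
f(m=8)
  f(m=7)
    f(m=6)
      f(m=5)
        f(m=4)
          f(m=3)
            f(m=2)
              f(m=1)
              -> return 1
              f(m=0)
              -> return 0
            -> return 1
            f(m=1)
            -> return 1
          -> return 2
          f(m=2) -> return 1  (same call as traced above)
        -> return 3
        f(m=3) -> return 2  (same call as traced above)
      -> return 5
      f(m=4) -> return 3  (same call as traced above)
    -> return 8
    f(m=5) -> return 5  (same call as traced above)
  -> return 13
  f(m=6) -> return 8  (same call as traced above)
-> return 21

Final answer: 21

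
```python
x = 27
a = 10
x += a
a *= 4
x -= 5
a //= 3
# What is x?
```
Trace:
  x=27
  x=27, a=10
  x=37, a=10
  x=37, a=40
  x=32, a=40
  x=32, a=13

Final answer: 32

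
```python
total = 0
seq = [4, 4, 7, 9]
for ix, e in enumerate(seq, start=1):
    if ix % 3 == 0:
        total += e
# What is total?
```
Trace:
  total=0
  total=0, ix=1, e=4
  total=0, ix=2, e=4
  total=7, ix=3, e=7
  total=7, ix=4, e=9

Final answer: 7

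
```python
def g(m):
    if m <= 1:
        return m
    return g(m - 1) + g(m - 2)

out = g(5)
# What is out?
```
Call trace (a repeated sub-call is expanded the first time; later identical calls just restate its return value):
g(m=5)
  g(m=4)
    g(m=3)
      g(m=2)
        g(m=1)
        -> return 1
        g(m=0)
        -> return 0
      -> return 1
      g(m=1)
      -> return 1
    -> return 2
    g(m=2) -> return 1  (same call as traced above)
  -> return 3
  g(m=3) -> return 2  (same call as traced above)
-> return 5

Final answer: 5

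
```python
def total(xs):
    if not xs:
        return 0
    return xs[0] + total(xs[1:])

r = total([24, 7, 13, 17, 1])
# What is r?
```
Call trace:
total(xs=[24, 7, 13, 17, 1])
  total(xs=[7, 13, 17, 1])
    total(xs=[13, 17, 1])
      total(xs=[17, 1])
        total(xs=[1])
          total(xs=[])
          -> return 0
        -> return 1
      -> return 18
    -> return 31
  -> return 38
-> return 62

Final answer: 62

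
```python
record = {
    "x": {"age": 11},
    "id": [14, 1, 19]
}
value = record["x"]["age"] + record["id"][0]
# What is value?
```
Trace:
  record={'x': {'age': 11}, 'id': [14, 1, 19]}
  record={'x': {'age': 11}, 'id': [14, 1, 19]}, value=25

Final answer: 25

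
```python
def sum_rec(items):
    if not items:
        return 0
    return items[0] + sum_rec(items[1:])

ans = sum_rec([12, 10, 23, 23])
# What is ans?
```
Call trace:
sum_rec(items=[12, 10, 23, 23])
  sum_rec(items=[10, 23, 23])
    sum_rec(items=[23, 23])
      sum_rec(items=[23])
        sum_rec(items=[])
        -> return 0
      -> return 23
    -> return 46
  -> return 56
-> return 68

Final answer: 68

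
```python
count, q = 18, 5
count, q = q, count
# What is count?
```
Trace:
  count=18, q=5
  count=5, q=18

Final answer: 5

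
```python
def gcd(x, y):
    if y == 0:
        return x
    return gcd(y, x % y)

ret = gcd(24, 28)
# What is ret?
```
Call trace:
gcd(x=24, y=28)
  gcd(x=28, y=24)
    gcd(x=24, y=4)
      gcd(x=4, y=0)
      -> return 4
    -> return 4
  -> return 4
-> return 4

Final answer: 4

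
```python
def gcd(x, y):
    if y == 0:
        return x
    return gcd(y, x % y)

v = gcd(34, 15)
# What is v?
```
Call trace:
gcd(x=34, y=15)
  gcd(x=15, y=4)
    gcd(x=4, y=3)
      gcd(x=3, y=1)
        gcd(x=1, y=0)
        -> return 1
      -> return 1
    -> return 1
  -> return 1
-> return 1

Final answer: 1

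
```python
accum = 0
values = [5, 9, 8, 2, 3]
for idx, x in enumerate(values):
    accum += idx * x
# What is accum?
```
Trace:
  accum=0
  accum=0, idx=0, x=5
  accum=9, idx=1, x=9
  accum=25, idx=2, x=8
  accum=31, idx=3, x=2
  accum=43, idx=4, x=3

Final answer: 43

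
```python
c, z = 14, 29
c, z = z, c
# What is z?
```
Trace:
  c=14, z=29
  c=29, z=14

Final answer: 14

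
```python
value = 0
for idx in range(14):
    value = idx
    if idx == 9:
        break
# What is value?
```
Trace:
  value=0
  value=0, idx=0
  value=1, idx=1
  value=2, idx=2
  value=3, idx=3
  value=4, idx=4
  value=5, idx=5
  value=6, idx=6
  value=7, idx=7
  value=8, idx=8
  value=9, idx=9

Final answer: 9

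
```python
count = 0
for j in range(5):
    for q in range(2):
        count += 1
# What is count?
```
Trace:
  count=0
  count=1, j=0, q=0
  count=2, j=0, q=1
  count=3, j=1, q=0
  count=4, j=1, q=1
  count=5, j=2, q=0
  count=6, j=2, q=1
  count=7, j=3, q=0
  count=8, j=3, q=1
  count=9, j=4, q=0
  count=10, j=4, q=1

Final answer: 10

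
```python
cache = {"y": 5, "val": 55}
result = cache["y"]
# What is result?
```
Trace:
  cache={'y': 5, 'val': 55}
  cache={'y': 5, 'val': 55}, result=5

Final answer: 5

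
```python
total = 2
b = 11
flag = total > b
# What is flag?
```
Trace:
  total=2
  total=2, b=11
  total=2, b=11, flag=False

Final answer: False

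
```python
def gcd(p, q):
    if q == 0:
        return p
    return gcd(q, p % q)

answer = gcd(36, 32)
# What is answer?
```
Call trace:
gcd(p=36, q=32)
  gcd(p=32, q=4)
    gcd(p=4, q=0)
    -> return 4
  -> return 4
-> return 4

Final answer: 4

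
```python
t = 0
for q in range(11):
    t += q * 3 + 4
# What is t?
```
Trace:
  t=0
  t=4, q=0
  t=11, q=1
  t=21, q=2
  t=34, q=3
  t=50, q=4
  t=69, q=5
  t=91, q=6
  t=116, q=7
  t=144, q=8
  t=175, q=9
  t=209, q=10

Final answer: 209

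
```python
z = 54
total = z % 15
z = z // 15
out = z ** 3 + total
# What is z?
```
Trace:
  z=54
  z=54, total=9
  z=3, total=9
  z=3, total=9, out=36

Final answer: 3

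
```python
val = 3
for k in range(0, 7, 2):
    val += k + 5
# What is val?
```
Trace:
  val=3
  val=8, k=0
  val=15, k=2
  val=24, k=4
  val=35, k=6

Final answer: 35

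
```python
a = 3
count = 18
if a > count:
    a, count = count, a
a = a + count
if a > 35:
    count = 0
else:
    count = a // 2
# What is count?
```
Trace:
  a=3
  a=3, count=18
  a=3, count=18
  a=21, count=18
  a=21, count=10

Final answer: 10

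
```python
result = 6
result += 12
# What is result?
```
Trace:
  result=6
  result=18

Final answer: 18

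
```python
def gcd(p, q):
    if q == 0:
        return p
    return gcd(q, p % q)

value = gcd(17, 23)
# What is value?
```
Call trace:
gcd(p=17, q=23)
  gcd(p=23, q=17)
    gcd(p=17, q=6)
      gcd(p=6, q=5)
        gcd(p=5, q=1)
          gcd(p=1, q=0)
          -> return 1
        -> return 1
      -> return 1
    -> return 1
  -> return 1
-> return 1

Final answer: 1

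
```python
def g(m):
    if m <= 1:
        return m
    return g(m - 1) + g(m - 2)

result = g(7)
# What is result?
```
Call trace (a repeated sub-call is expanded the first time; later identical calls just restate its return value):
g(m=7)
  g(m=6)
    g(m=5)
      g(m=4)
        g(m=3)
          g(m=2)
            g(m=1)
            -> return 1
            g(m=0)
            -> return 0
          -> return 1
          g(m=1)
          -> return 1
        -> return 2
        g(m=2) -> return 1  (same call as traced above)
      -> return 3
      g(m=3) -> return 2  (same call as traced above)
    -> return 5
    g(m=4) -> return 3  (same call as traced above)
  -> return 8
  g(m=5) -> return 5  (same call as traced above)
-> return 13

Final answer: 13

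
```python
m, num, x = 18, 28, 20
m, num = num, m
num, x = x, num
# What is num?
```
Trace:
  m=18, num=28, x=20
  m=28, num=18, x=20
  m=28, num=20, x=18

Final answer: 20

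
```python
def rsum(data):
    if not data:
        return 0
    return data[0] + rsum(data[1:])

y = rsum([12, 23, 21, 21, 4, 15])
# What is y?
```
Call trace:
rsum(data=[12, 23, 21, 21, 4, 15])
  rsum(data=[23, 21, 21, 4, 15])
    rsum(data=[21, 21, 4, 15])
      rsum(data=[21, 4, 15])
        rsum(data=[4, 15])
          rsum(data=[15])
            rsum(data=[])
            -> return 0
          -> return 15
        -> return 19
      -> return 40
    -> return 61
  -> return 84
-> return 96

Final answer: 96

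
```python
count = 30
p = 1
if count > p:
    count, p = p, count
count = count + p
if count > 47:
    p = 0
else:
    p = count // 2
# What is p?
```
Trace:
  count=30
  count=30, p=1
  count=1, p=30
  count=31, p=30
  count=31, p=15

Final answer: 15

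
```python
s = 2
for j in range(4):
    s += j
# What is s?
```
Trace:
  s=2
  s=2, j=0
  s=3, j=1
  s=5, j=2
  s=8, j=3

Final answer: 8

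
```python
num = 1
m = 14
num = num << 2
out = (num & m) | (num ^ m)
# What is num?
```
Trace:
  num=1
  num=1, m=14
  num=4, m=14
  num=4, m=14, out=14

Final answer: 4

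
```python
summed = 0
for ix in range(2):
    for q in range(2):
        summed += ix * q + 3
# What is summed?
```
Trace:
  summed=0
  summed=3, ix=0, q=0
  summed=6, ix=0, q=1
  summed=9, ix=1, q=0
  summed=13, ix=1, q=1

Final answer: 13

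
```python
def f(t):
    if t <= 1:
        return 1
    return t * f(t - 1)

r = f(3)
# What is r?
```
Call trace:
f(t=3)
  f(t=2)
    f(t=1)
    -> return 1
  -> return 2
-> return 6

Final answer: 6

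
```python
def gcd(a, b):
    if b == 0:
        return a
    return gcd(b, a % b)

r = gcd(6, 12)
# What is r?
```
Call trace:
gcd(a=6, b=12)
  gcd(a=12, b=6)
    gcd(a=6, b=0)
    -> return 6
  -> return 6
-> return 6

Final answer: 6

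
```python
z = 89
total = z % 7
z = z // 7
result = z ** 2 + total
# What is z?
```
Trace:
  z=89
  z=89, total=5
  z=12, total=5
  z=12, total=5, result=149

Final answer: 12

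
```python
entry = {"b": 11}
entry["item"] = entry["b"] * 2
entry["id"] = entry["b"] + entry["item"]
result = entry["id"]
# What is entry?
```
Trace:
  entry={'b': 11}
  entry={'b': 11, 'item': 22}
  entry={'b': 11, 'item': 22, 'id': 33}
  entry={'b': 11, 'item': 22, 'id': 33}, result=33

Final answer: {'b': 11, 'item': 22, 'id': 33}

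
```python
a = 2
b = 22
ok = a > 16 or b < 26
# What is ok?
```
Trace:
  a=2
  a=2, b=22
  a=2, b=22, ok=True

Final answer: True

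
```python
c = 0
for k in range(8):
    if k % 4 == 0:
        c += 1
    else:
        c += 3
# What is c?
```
Trace:
  c=0
  c=1, k=0
  c=4, k=1
  c=7, k=2
  c=10, k=3
  c=11, k=4
  c=14, k=5
  c=17, k=6
  c=20, k=7

Final answer: 20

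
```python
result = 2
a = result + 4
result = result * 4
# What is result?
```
Trace:
  result=2
  result=2, a=6
  result=8, a=6

Final answer: 8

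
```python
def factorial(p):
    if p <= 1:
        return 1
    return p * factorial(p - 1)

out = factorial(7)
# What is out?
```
Call trace:
factorial(p=7)
  factorial(p=6)
    factorial(p=5)
      factorial(p=4)
        factorial(p=3)
          factorial(p=2)
            factorial(p=1)
            -> return 1
          -> return 2
        -> return 6
      -> return 24
    -> return 120
  -> return 720
-> return 5040

Final answer: 5040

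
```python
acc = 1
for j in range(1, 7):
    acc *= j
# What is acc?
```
Trace:
  acc=1
  acc=1, j=1
  acc=2, j=2
  acc=6, j=3
  acc=24, j=4
  acc=120, j=5
  acc=720, j=6

Final answer: 720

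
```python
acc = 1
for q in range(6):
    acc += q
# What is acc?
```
Trace:
  acc=1
  acc=1, q=0
  acc=2, q=1
  acc=4, q=2
  acc=7, q=3
  acc=11, q=4
  acc=16, q=5

Final answer: 16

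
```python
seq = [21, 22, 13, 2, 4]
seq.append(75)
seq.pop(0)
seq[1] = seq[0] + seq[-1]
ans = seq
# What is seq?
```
Trace:
  seq=[21, 22, 13, 2, 4]
  seq=[21, 22, 13, 2, 4, 75]
  seq=[22, 13, 2, 4, 75]
  seq=[22, 97, 2, 4, 75]
  seq=[22, 97, 2, 4, 75], ans=[22, 97, 2, 4, 75]

Final answer: [22, 97, 2, 4, 75]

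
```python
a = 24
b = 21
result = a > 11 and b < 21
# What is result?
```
Trace:
  a=24
  a=24, b=21
  a=24, b=21, result=False

Final answer: False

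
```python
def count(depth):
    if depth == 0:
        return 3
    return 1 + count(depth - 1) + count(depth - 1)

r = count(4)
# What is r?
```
Call trace (a repeated sub-call is expanded the first time; later identical calls just restate its return value):
count(depth=4)
  count(depth=3)
    count(depth=2)
      count(depth=1)
        count(depth=0)
        -> return 3
        count(depth=0)
        -> return 3
      -> return 7
      count(depth=1) -> return 7  (same call as traced above)
    -> return 15
    count(depth=2) -> return 15  (same call as traced above)
  -> return 31
  count(depth=3) -> return 31  (same call as traced above)
-> return 63

Final answer: 63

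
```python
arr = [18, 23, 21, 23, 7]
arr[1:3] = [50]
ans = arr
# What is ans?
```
Trace:
  arr=[18, 23, 21, 23, 7]
  arr=[18, 50, 23, 7]
  arr=[18, 50, 23, 7], ans=[18, 50, 23, 7]

Final answer: [18, 50, 23, 7]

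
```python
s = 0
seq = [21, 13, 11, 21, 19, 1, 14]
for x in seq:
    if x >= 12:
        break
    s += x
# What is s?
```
Trace:
  s=0
  s=0, x=21

Final answer: 0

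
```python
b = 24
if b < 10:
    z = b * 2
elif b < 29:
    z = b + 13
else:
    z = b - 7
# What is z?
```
Trace:
  b=24
  b=24, z=37

Final answer: 37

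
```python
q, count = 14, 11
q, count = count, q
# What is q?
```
Trace:
  q=14, count=11
  q=11, count=14

Final answer: 11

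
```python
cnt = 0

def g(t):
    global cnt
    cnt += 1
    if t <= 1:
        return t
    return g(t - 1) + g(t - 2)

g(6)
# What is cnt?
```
Call trace (a repeated sub-call is expanded the first time; later identical calls just restate its return value):
g(t=6)
  g(t=5)
    g(t=4)
      g(t=3)
        g(t=2)
          g(t=1)
          -> return 1
          g(t=0)
          -> return 0
        -> return 1
        g(t=1)
        -> return 1
      -> return 2
      g(t=2) -> return 1  (same call as traced above)
    -> return 3
    g(t=3) -> return 2  (same call as traced above)
  -> return 5
  g(t=4) -> return 3  (same call as traced above)
-> return 8

cnt is incremented once per call, so count the calls in each subtree. Let C(t) = number of calls made by g(t).
C(0) = C(1) = 1 (base case, no recursion); C(t) = 1 + C(t - 1) + C(t - 2) otherwise.
C(2) = 1 + C(1) + C(0) = 1 + 1 + 1 = 3
C(3) = 1 + C(2) + C(1) = 1 + 3 + 1 = 5
C(4) = 1 + C(3) + C(2) = 1 + 5 + 3 = 9
C(5) = 1 + C(4) + C(3) = 1 + 9 + 5 = 15
C(6) = 1 + C(5) + C(4) = 1 + 15 + 9 = 25
cnt = C(6) = 25

Final answer: 25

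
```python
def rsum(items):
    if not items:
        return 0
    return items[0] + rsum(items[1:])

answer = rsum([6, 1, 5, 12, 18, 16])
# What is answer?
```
Call trace:
rsum(items=[6, 1, 5, 12, 18, 16])
  rsum(items=[1, 5, 12, 18, 16])
    rsum(items=[5, 12, 18, 16])
      rsum(items=[12, 18, 16])
        rsum(items=[18, 16])
          rsum(items=[16])
            rsum(items=[])
            -> return 0
          -> return 16
        -> return 34
      -> return 46
    -> return 51
  -> return 52
-> return 58

Final answer: 58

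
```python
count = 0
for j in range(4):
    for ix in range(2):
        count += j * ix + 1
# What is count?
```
Trace:
  count=0
  count=1, j=0, ix=0
  count=2, j=0, ix=1
  count=3, j=1, ix=0
  count=5, j=1, ix=1
  count=6, j=2, ix=0
  count=9, j=2, ix=1
  count=10, j=3, ix=0
  count=14, j=3, ix=1

Final answer: 14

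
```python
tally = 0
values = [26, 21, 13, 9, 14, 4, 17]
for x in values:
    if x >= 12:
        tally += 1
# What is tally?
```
Trace:
  tally=0
  tally=1, x=26
  tally=2, x=21
  tally=3, x=13
  tally=3, x=9
  tally=4, x=14
  tally=4, x=4
  tally=5, x=17

Final answer: 5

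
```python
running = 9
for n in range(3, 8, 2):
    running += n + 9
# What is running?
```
Trace:
  running=9
  running=21, n=3
  running=35, n=5
  running=51, n=7

Final answer: 51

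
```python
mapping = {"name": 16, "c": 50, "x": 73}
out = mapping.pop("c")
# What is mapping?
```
Trace:
  mapping={'name': 16, 'c': 50, 'x': 73}
  mapping={'name': 16, 'x': 73}, out=50

Final answer: {'name': 16, 'x': 73}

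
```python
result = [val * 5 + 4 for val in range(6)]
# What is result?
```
Trace:
  val=0
  val=1
  val=2
  val=3
  val=4
  val=5
  result=[4, 9, 14, 19, 24, 29]

Final answer: [4, 9, 14, 19, 24, 29]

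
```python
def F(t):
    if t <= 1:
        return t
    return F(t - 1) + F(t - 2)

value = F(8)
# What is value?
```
Call trace (a repeated sub-call is expanded the first time; later identical calls just restate its return value):
F(t=8)
  F(t=7)
    F(t=6)
      F(t=5)
        F(t=4)
          F(t=3)
            F(t=2)
              F(t=1)
              -> return 1
              F(t=0)
              -> return 0
            -> return 1
            F(t=1)
            -> return 1
          -> return 2
          F(t=2) -> return 1  (same call as traced above)
        -> return 3
        F(t=3) -> return 2  (same call as traced above)
      -> return 5
      F(t=4) -> return 3  (same call as traced above)
    -> return 8
    F(t=5) -> return 5  (same call as traced above)
  -> return 13
  F(t=6) -> return 8  (same call as traced above)
-> return 21

Final answer: 21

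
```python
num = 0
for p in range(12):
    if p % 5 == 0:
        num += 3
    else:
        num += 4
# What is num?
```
Trace:
  num=0
  num=3, p=0
  num=7, p=1
  num=11, p=2
  num=15, p=3
  num=19, p=4
  num=22, p=5
  num=26, p=6
  num=30, p=7
  num=34, p=8
  num=38, p=9
  num=41, p=10
  num=45, p=11

Final answer: 45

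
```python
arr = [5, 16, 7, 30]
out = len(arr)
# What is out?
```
Trace:
  arr=[5, 16, 7, 30]
  arr=[5, 16, 7, 30], out=4

Final answer: 4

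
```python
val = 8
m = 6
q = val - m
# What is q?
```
Trace:
  val=8
  val=8, m=6
  val=8, m=6, q=2

Final answer: 2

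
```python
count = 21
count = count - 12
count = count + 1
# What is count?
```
Trace:
  count=21
  count=9
  count=10

Final answer: 10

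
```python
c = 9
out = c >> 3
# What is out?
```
Trace:
  c=9
  c=9, out=1

Final answer: 1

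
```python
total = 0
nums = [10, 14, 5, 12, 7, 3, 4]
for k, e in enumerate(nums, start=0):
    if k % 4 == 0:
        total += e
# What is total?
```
Trace:
  total=0
  total=10, k=0, e=10
  total=10, k=1, e=14
  total=10, k=2, e=5
  total=10, k=3, e=12
  total=17, k=4, e=7
  total=17, k=5, e=3
  total=17, k=6, e=4

Final answer: 17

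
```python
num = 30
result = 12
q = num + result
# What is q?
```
Trace:
  num=30
  num=30, result=12
  num=30, result=12, q=42

Final answer: 42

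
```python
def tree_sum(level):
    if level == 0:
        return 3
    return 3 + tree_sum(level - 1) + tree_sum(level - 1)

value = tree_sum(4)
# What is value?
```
Call trace (a repeated sub-call is expanded the first time; later identical calls just restate its return value):
tree_sum(level=4)
  tree_sum(level=3)
    tree_sum(level=2)
      tree_sum(level=1)
        tree_sum(level=0)
        -> return 3
        tree_sum(level=0)
        -> return 3
      -> return 9
      tree_sum(level=1) -> return 9  (same call as traced above)
    -> return 21
    tree_sum(level=2) -> return 21  (same call as traced above)
  -> return 45
  tree_sum(level=3) -> return 45  (same call as traced above)
-> return 93

Final answer: 93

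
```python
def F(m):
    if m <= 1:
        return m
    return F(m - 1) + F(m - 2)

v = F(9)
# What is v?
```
Call trace (a repeated sub-call is expanded the first time; later identical calls just restate its return value):
F(m=9)
  F(m=8)
    F(m=7)
      F(m=6)
        F(m=5)
          F(m=4)
            F(m=3)
              F(m=2)
                F(m=1)
                -> return 1
                F(m=0)
                -> return 0
              -> return 1
              F(m=1)
              -> return 1
            -> return 2
            F(m=2) -> return 1  (same call as traced above)
          -> return 3
          F(m=3) -> return 2  (same call as traced above)
        -> return 5
        F(m=4) -> return 3  (same call as traced above)
      -> return 8
      F(m=5) -> return 5  (same call as traced above)
    -> return 13
    F(m=6) -> return 8  (same call as traced above)
  -> return 21
  F(m=7) -> return 13  (same call as traced above)
-> return 34

Final answer: 34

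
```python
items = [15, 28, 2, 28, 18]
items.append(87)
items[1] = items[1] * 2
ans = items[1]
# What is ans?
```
Trace:
  items=[15, 28, 2, 28, 18]
  items=[15, 28, 2, 28, 18, 87]
  items=[15, 56, 2, 28, 18, 87]
  items=[15, 56, 2, 28, 18, 87], ans=56

Final answer: 56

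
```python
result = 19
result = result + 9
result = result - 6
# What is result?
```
Trace:
  result=19
  result=28
  result=22

Final answer: 22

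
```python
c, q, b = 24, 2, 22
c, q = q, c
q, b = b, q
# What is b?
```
Trace:
  c=24, q=2, b=22
  c=2, q=24, b=22
  c=2, q=22, b=24

Final answer: 24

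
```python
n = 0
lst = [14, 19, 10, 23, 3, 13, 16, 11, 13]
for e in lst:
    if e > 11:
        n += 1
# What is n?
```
Trace:
  n=0
  n=1, e=14
  n=2, e=19
  n=2, e=10
  n=3, e=23
  n=3, e=3
  n=4, e=13
  n=5, e=16
  n=5, e=11
  n=6, e=13

Final answer: 6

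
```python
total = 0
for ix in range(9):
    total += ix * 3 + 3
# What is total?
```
Trace:
  total=0
  total=3, ix=0
  total=9, ix=1
  total=18, ix=2
  total=30, ix=3
  total=45, ix=4
  total=63, ix=5
  total=84, ix=6
  total=108, ix=7
  total=135, ix=8

Final answer: 135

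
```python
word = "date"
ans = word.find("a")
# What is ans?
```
Trace:
  word='date'
  word='date', ans=1

Final answer: 1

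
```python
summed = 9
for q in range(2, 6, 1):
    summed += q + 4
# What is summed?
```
Trace:
  summed=9
  summed=15, q=2
  summed=22, q=3
  summed=30, q=4
  summed=39, q=5

Final answer: 39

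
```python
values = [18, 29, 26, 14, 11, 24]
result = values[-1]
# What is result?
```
Trace:
  values=[18, 29, 26, 14, 11, 24]
  values=[18, 29, 26, 14, 11, 24], result=24

Final answer: 24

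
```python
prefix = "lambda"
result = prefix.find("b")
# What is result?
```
Trace:
  prefix='lambda'
  prefix='lambda', result=3

Final answer: 3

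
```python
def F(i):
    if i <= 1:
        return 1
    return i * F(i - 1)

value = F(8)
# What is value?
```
Call trace:
F(i=8)
  F(i=7)
    F(i=6)
      F(i=5)
        F(i=4)
          F(i=3)
            F(i=2)
              F(i=1)
              -> return 1
            -> return 2
          -> return 6
        -> return 24
      -> return 120
    -> return 720
  -> return 5040
-> return 40320

Final answer: 40320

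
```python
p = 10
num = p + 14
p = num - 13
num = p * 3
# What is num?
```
Trace:
  p=10
  p=10, num=24
  p=11, num=24
  p=11, num=33

Final answer: 33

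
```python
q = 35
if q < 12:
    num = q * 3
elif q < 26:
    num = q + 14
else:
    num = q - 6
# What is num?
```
Trace:
  q=35
  q=35, num=29

Final answer: 29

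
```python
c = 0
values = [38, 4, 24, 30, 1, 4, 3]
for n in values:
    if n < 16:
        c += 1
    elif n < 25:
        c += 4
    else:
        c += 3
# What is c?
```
Trace:
  c=0
  c=3, n=38
  c=4, n=4
  c=8, n=24
  c=11, n=30
  c=12, n=1
  c=13, n=4
  c=14, n=3

Final answer: 14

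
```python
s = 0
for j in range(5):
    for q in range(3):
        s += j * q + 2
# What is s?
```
Trace:
  s=0
  s=2, j=0, q=0
  s=4, j=0, q=1
  s=6, j=0, q=2
  s=8, j=1, q=0
  s=11, j=1, q=1
  s=15, j=1, q=2
  s=17, j=2, q=0
  s=21, j=2, q=1
  s=27, j=2, q=2
  s=29, j=3, q=0
  s=34, j=3, q=1
  s=42, j=3, q=2
  s=44, j=4, q=0
  s=50, j=4, q=1
  s=60, j=4, q=2

Final answer: 60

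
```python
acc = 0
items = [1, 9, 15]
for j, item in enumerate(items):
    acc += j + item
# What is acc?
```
Trace:
  acc=0
  acc=1, j=0, item=1
  acc=11, j=1, item=9
  acc=28, j=2, item=15

Final answer: 28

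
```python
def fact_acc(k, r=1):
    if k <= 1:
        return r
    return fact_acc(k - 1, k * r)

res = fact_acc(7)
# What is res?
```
Call trace:
fact_acc(k=7, r=1)
  fact_acc(k=6, r=7)
    fact_acc(k=5, r=42)
      fact_acc(k=4, r=210)
        fact_acc(k=3, r=840)
          fact_acc(k=2, r=2520)
            fact_acc(k=1, r=5040)
            -> return 5040
          -> return 5040
        -> return 5040
      -> return 5040
    -> return 5040
  -> return 5040
-> return 5040

Final answer: 5040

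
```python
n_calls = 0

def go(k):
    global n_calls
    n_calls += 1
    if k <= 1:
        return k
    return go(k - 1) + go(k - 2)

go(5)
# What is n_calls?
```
Call trace (a repeated sub-call is expanded the first time; later identical calls just restate its return value):
go(k=5)
  go(k=4)
    go(k=3)
      go(k=2)
        go(k=1)
        -> return 1
        go(k=0)
        -> return 0
      -> return 1
      go(k=1)
      -> return 1
    -> return 2
    go(k=2) -> return 1  (same call as traced above)
  -> return 3
  go(k=3) -> return 2  (same call as traced above)
-> return 5

n_calls is incremented once per call, so count the calls in each subtree. Let C(k) = number of calls made by go(k).
C(0) = C(1) = 1 (base case, no recursion); C(k) = 1 + C(k - 1) + C(k - 2) otherwise.
C(2) = 1 + C(1) + C(0) = 1 + 1 + 1 = 3
C(3) = 1 + C(2) + C(1) = 1 + 3 + 1 = 5
C(4) = 1 + C(3) + C(2) = 1 + 5 + 3 = 9
C(5) = 1 + C(4) + C(3) = 1 + 9 + 5 = 15
n_calls = C(5) = 15

Final answer: 15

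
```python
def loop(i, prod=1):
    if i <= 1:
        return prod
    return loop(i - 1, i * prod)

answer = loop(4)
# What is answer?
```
Call trace:
loop(i=4, prod=1)
  loop(i=3, prod=4)
    loop(i=2, prod=12)
      loop(i=1, prod=24)
      -> return 24
    -> return 24
  -> return 24
-> return 24

Final answer: 24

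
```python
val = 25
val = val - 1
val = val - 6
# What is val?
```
Trace:
  val=25
  val=24
  val=18

Final answer: 18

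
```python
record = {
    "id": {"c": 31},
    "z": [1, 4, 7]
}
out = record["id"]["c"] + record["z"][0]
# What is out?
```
Trace:
  record={'id': {'c': 31}, 'z': [1, 4, 7]}
  record={'id': {'c': 31}, 'z': [1, 4, 7]}, out=32

Final answer: 32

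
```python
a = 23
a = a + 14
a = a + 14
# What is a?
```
Trace:
  a=23
  a=37
  a=51

Final answer: 51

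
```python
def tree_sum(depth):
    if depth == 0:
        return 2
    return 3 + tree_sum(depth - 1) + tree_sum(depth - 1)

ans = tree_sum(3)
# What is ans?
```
Call trace (a repeated sub-call is expanded the first time; later identical calls just restate its return value):
tree_sum(depth=3)
  tree_sum(depth=2)
    tree_sum(depth=1)
      tree_sum(depth=0)
      -> return 2
      tree_sum(depth=0)
      -> return 2
    -> return 7
    tree_sum(depth=1) -> return 7  (same call as traced above)
  -> return 17
  tree_sum(depth=2) -> return 17  (same call as traced above)
-> return 37

Final answer: 37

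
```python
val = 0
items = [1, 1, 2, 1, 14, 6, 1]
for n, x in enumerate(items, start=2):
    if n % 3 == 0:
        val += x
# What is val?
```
Trace:
  val=0
  val=0, n=2, x=1
  val=1, n=3, x=1
  val=1, n=4, x=2
  val=1, n=5, x=1
  val=15, n=6, x=14
  val=15, n=7, x=6
  val=15, n=8, x=1

Final answer: 15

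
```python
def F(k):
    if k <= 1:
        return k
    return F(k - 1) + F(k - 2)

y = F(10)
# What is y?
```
Call trace (a repeated sub-call is expanded the first time; later identical calls just restate its return value):
F(k=10)
  F(k=9)
    F(k=8)
      F(k=7)
        F(k=6)
          F(k=5)
            F(k=4)
              F(k=3)
                F(k=2)
                  F(k=1)
                  -> return 1
                  F(k=0)
                  -> return 0
                -> return 1
                F(k=1)
                -> return 1
              -> return 2
              F(k=2) -> return 1  (same call as traced above)
            -> return 3
            F(k=3) -> return 2  (same call as traced above)
          -> return 5
          F(k=4) -> return 3  (same call as traced above)
        -> return 8
        F(k=5) -> return 5  (same call as traced above)
      -> return 13
      F(k=6) -> return 8  (same call as traced above)
    -> return 21
    F(k=7) -> return 13  (same call as traced above)
  -> return 34
  F(k=8) -> return 21  (same call as traced above)
-> return 55

Final answer: 55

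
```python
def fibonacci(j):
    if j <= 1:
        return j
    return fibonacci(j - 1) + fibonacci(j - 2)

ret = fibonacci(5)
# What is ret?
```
Call trace (a repeated sub-call is expanded the first time; later identical calls just restate its return value):
fibonacci(j=5)
  fibonacci(j=4)
    fibonacci(j=3)
      fibonacci(j=2)
        fibonacci(j=1)
        -> return 1
        fibonacci(j=0)
        -> return 0
      -> return 1
      fibonacci(j=1)
      -> return 1
    -> return 2
    fibonacci(j=2) -> return 1  (same call as traced above)
  -> return 3
  fibonacci(j=3) -> return 2  (same call as traced above)
-> return 5

Final answer: 5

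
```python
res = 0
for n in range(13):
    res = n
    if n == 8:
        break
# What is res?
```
Trace:
  res=0
  res=0, n=0
  res=1, n=1
  res=2, n=2
  res=3, n=3
  res=4, n=4
  res=5, n=5
  res=6, n=6
  res=7, n=7
  res=8, n=8

Final answer: 8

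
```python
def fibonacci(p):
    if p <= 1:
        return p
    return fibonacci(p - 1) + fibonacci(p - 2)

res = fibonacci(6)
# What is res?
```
Call trace (a repeated sub-call is expanded the first time; later identical calls just restate its return value):
fibonacci(p=6)
  fibonacci(p=5)
    fibonacci(p=4)
      fibonacci(p=3)
        fibonacci(p=2)
          fibonacci(p=1)
          -> return 1
          fibonacci(p=0)
          -> return 0
        -> return 1
        fibonacci(p=1)
        -> return 1
      -> return 2
      fibonacci(p=2) -> return 1  (same call as traced above)
    -> return 3
    fibonacci(p=3) -> return 2  (same call as traced above)
  -> return 5
  fibonacci(p=4) -> return 3  (same call as traced above)
-> return 8

Final answer: 8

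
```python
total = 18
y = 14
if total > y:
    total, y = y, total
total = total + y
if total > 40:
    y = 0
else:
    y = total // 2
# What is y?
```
Trace:
  total=18
  total=18, y=14
  total=14, y=18
  total=32, y=18
  total=32, y=16

Final answer: 16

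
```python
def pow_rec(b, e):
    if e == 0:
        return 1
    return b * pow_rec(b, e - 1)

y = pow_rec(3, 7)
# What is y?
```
Call trace:
pow_rec(b=3, e=7)
  pow_rec(b=3, e=6)
    pow_rec(b=3, e=5)
      pow_rec(b=3, e=4)
        pow_rec(b=3, e=3)
          pow_rec(b=3, e=2)
            pow_rec(b=3, e=1)
              pow_rec(b=3, e=0)
              -> return 1
            -> return 3
          -> return 9
        -> return 27
      -> return 81
    -> return 243
  -> return 729
-> return 2187

Final answer: 2187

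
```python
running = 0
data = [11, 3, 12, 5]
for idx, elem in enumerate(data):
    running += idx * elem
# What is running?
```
Trace:
  running=0
  running=0, idx=0, elem=11
  running=3, idx=1, elem=3
  running=27, idx=2, elem=12
  running=42, idx=3, elem=5

Final answer: 42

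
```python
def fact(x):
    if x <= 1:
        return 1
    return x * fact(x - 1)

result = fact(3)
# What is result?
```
Call trace:
fact(x=3)
  fact(x=2)
    fact(x=1)
    -> return 1
  -> return 2
-> return 6

Final answer: 6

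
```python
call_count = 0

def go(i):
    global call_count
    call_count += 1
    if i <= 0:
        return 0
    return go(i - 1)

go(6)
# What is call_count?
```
Call trace:
go(i=6)
  go(i=5)
    go(i=4)
      go(i=3)
        go(i=2)
          go(i=1)
            go(i=0)
            -> return 0
          -> return 0
        -> return 0
      -> return 0
    -> return 0
  -> return 0
-> return 0

call_count is incremented once per call. go is entered once for each i = 6, 5, 4, 3, 2, 1, 0 (the i <= 0 call returns without recursing), i.e. 6 + 1 calls.
call_count = 7

Final answer: 7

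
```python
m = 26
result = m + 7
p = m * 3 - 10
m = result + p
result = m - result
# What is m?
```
Trace:
  m=26
  m=26, result=33
  m=26, result=33, p=68
  m=101, result=33, p=68
  m=101, result=68, p=68

Final answer: 101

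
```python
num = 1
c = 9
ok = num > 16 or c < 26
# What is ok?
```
Trace:
  num=1
  num=1, c=9
  num=1, c=9, ok=True

Final answer: True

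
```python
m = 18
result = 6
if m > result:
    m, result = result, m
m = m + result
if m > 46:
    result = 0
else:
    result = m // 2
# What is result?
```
Trace:
  m=18
  m=18, result=6
  m=6, result=18
  m=24, result=18
  m=24, result=12

Final answer: 12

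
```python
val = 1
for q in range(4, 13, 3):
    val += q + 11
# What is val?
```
Trace:
  val=1
  val=16, q=4
  val=34, q=7
  val=55, q=10

Final answer: 55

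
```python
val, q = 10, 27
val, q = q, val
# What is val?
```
Trace:
  val=10, q=27
  val=27, q=10

Final answer: 27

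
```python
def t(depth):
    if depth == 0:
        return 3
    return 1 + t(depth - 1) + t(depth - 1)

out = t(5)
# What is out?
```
Call trace (a repeated sub-call is expanded the first time; later identical calls just restate its return value):
t(depth=5)
  t(depth=4)
    t(depth=3)
      t(depth=2)
        t(depth=1)
          t(depth=0)
          -> return 3
          t(depth=0)
          -> return 3
        -> return 7
        t(depth=1) -> return 7  (same call as traced above)
      -> return 15
      t(depth=2) -> return 15  (same call as traced above)
    -> return 31
    t(depth=3) -> return 31  (same call as traced above)
  -> return 63
  t(depth=4) -> return 63  (same call as traced above)
-> return 127

Final answer: 127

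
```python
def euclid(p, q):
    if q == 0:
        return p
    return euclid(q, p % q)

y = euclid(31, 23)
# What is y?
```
Call trace:
euclid(p=31, q=23)
  euclid(p=23, q=8)
    euclid(p=8, q=7)
      euclid(p=7, q=1)
        euclid(p=1, q=0)
        -> return 1
      -> return 1
    -> return 1
  -> return 1
-> return 1

Final answer: 1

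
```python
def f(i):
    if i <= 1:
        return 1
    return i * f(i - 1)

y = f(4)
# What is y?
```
Call trace:
f(i=4)
  f(i=3)
    f(i=2)
      f(i=1)
      -> return 1
    -> return 2
  -> return 6
-> return 24

Final answer: 24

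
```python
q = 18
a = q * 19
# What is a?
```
Trace:
  q=18
  q=18, a=342

Final answer: 342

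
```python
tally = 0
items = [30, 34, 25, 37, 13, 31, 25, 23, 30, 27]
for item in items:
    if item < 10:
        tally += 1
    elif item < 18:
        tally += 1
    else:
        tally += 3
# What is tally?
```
Trace:
  tally=0
  tally=3, item=30
  tally=6, item=34
  tally=9, item=25
  tally=12, item=37
  tally=13, item=13
  tally=16, item=31
  tally=19, item=25
  tally=22, item=23
  tally=25, item=30
  tally=28, item=27

Final answer: 28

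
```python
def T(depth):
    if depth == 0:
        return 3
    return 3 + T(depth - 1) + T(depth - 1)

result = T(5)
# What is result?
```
Call trace (a repeated sub-call is expanded the first time; later identical calls just restate its return value):
T(depth=5)
  T(depth=4)
    T(depth=3)
      T(depth=2)
        T(depth=1)
          T(depth=0)
          -> return 3
          T(depth=0)
          -> return 3
        -> return 9
        T(depth=1) -> return 9  (same call as traced above)
      -> return 21
      T(depth=2) -> return 21  (same call as traced above)
    -> return 45
    T(depth=3) -> return 45  (same call as traced above)
  -> return 93
  T(depth=4) -> return 93  (same call as traced above)
-> return 189

Final answer: 189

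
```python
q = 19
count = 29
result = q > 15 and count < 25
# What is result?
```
Trace:
  q=19
  q=19, count=29
  q=19, count=29, result=False

Final answer: False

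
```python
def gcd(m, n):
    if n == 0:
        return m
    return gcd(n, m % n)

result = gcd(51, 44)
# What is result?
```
Call trace:
gcd(m=51, n=44)
  gcd(m=44, n=7)
    gcd(m=7, n=2)
      gcd(m=2, n=1)
        gcd(m=1, n=0)
        -> return 1
      -> return 1
    -> return 1
  -> return 1
-> return 1

Final answer: 1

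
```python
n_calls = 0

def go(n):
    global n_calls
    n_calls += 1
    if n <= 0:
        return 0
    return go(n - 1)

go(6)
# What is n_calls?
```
Call trace:
go(n=6)
  go(n=5)
    go(n=4)
      go(n=3)
        go(n=2)
          go(n=1)
            go(n=0)
            -> return 0
          -> return 0
        -> return 0
      -> return 0
    -> return 0
  -> return 0
-> return 0

n_calls is incremented once per call. go is entered once for each n = 6, 5, 4, 3, 2, 1, 0 (the n <= 0 call returns without recursing), i.e. 6 + 1 calls.
n_calls = 7

Final answer: 7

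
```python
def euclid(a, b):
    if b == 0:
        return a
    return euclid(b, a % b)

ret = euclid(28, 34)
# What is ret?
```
Call trace:
euclid(a=28, b=34)
  euclid(a=34, b=28)
    euclid(a=28, b=6)
      euclid(a=6, b=4)
        euclid(a=4, b=2)
          euclid(a=2, b=0)
          -> return 2
        -> return 2
      -> return 2
    -> return 2
  -> return 2
-> return 2

Final answer: 2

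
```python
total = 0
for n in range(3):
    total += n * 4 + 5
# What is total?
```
Trace:
  total=0
  total=5, n=0
  total=14, n=1
  total=27, n=2

Final answer: 27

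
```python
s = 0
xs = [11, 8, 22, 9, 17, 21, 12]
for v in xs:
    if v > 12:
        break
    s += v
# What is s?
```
Trace:
  s=0
  s=11, v=11
  s=19, v=8
  s=19, v=22

Final answer: 19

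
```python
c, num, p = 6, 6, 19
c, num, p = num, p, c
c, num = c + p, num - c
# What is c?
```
Trace:
  c=6, num=6, p=19
  c=6, num=19, p=6
  c=12, num=13, p=6

Final answer: 12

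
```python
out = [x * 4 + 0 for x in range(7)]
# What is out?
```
Trace:
  x=0
  x=1
  x=2
  x=3
  x=4
  x=5
  x=6
  out=[0, 4, 8, 12, 16, 20, 24]

Final answer: [0, 4, 8, 12, 16, 20, 24]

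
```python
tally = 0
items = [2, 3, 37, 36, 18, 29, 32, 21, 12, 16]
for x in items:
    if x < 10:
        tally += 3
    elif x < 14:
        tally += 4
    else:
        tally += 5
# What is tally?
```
Trace:
  tally=0
  tally=3, x=2
  tally=6, x=3
  tally=11, x=37
  tally=16, x=36
  tally=21, x=18
  tally=26, x=29
  tally=31, x=32
  tally=36, x=21
  tally=40, x=12
  tally=45, x=16

Final answer: 45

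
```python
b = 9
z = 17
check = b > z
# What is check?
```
Trace:
  b=9
  b=9, z=17
  b=9, z=17, check=False

Final answer: False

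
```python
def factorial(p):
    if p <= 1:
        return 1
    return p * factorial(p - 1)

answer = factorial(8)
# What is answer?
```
Call trace:
factorial(p=8)
  factorial(p=7)
    factorial(p=6)
      factorial(p=5)
        factorial(p=4)
          factorial(p=3)
            factorial(p=2)
              factorial(p=1)
              -> return 1
            -> return 2
          -> return 6
        -> return 24
      -> return 120
    -> return 720
  -> return 5040
-> return 40320

Final answer: 40320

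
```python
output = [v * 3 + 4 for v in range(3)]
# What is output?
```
Trace:
  v=0
  v=1
  v=2
  output=[4, 7, 10]

Final answer: [4, 7, 10]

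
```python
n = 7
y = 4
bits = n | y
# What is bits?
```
Trace:
  n=7
  n=7, y=4
  n=7, y=4, bits=7

Final answer: 7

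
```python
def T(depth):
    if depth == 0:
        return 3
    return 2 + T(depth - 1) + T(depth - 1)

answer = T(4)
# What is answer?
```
Call trace (a repeated sub-call is expanded the first time; later identical calls just restate its return value):
T(depth=4)
  T(depth=3)
    T(depth=2)
      T(depth=1)
        T(depth=0)
        -> return 3
        T(depth=0)
        -> return 3
      -> return 8
      T(depth=1) -> return 8  (same call as traced above)
    -> return 18
    T(depth=2) -> return 18  (same call as traced above)
  -> return 38
  T(depth=3) -> return 38  (same call as traced above)
-> return 78

Final answer: 78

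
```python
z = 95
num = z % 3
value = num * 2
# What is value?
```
Trace:
  z=95
  z=95, num=2
  z=95, num=2, value=4

Final answer: 4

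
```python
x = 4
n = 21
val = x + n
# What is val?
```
Trace:
  x=4
  x=4, n=21
  x=4, n=21, val=25

Final answer: 25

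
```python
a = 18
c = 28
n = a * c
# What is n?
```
Trace:
  a=18
  a=18, c=28
  a=18, c=28, n=504

Final answer: 504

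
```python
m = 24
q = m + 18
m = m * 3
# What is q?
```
Trace:
  m=24
  m=24, q=42
  m=72, q=42

Final answer: 42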